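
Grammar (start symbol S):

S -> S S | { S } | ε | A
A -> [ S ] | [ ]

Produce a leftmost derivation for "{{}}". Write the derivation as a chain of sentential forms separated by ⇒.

S ⇒ {S}   [S -> { S }]
{S} ⇒ {{S}}   [S -> { S }]
{{S}} ⇒ {{}}   [S -> ε]

S ⇒ {S} ⇒ {{S}} ⇒ {{}}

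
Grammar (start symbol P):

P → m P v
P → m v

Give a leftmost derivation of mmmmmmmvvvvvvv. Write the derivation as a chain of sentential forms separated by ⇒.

P ⇒ mPv ⇒ mmPvv ⇒ mmmPvvv ⇒ mmmmPvvvv ⇒ mmmmmPvvvvv ⇒ mmmmmmPvvvvvv ⇒ mmmmmmmvvvvvvv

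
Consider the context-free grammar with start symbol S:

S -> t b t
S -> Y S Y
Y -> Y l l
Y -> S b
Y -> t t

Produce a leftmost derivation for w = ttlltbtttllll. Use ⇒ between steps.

S ⇒ YSY   [S -> Y S Y]
YSY ⇒ YllSY   [Y -> Y l l]
YllSY ⇒ ttllSY   [Y -> t t]
ttllSY ⇒ ttlltbtY   [S -> t b t]
ttlltbtY ⇒ ttlltbtYll   [Y -> Y l l]
ttlltbtYll ⇒ ttlltbtYllll   [Y -> Y l l]
ttlltbtYllll ⇒ ttlltbtttllll   [Y -> t t]

S ⇒ YSY ⇒ YllSY ⇒ ttllSY ⇒ ttlltbtY ⇒ ttlltbtYll ⇒ ttlltbtYllll ⇒ ttlltbtttllll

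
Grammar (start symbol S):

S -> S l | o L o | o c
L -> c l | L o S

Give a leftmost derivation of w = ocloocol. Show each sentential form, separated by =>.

S => Sl   [S -> S l]
Sl => oLol   [S -> o L o]
oLol => oLoSol   [L -> L o S]
oLoSol => ocloSol   [L -> c l]
ocloSol => ocloocol   [S -> o c]

S=>Sl=>oLol=>oLoSol=>ocloSol=>ocloocol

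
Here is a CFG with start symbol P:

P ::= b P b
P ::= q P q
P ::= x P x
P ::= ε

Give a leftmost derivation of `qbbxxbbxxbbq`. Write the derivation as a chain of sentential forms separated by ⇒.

P ⇒ qPq ⇒ qbPbq ⇒ qbbPbbq ⇒ qbbxPxbbq ⇒ qbbxxPxxbbq ⇒ qbbxxbPbxxbbq ⇒ qbbxxbbxxbbq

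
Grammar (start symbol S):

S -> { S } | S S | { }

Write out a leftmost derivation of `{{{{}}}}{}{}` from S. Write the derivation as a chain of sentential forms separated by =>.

S => SS   [S -> S S]
SS => {S}S   [S -> { S }]
{S}S => {{S}}S   [S -> { S }]
{{S}}S => {{{S}}}S   [S -> { S }]
{{{S}}}S => {{{{}}}}S   [S -> { }]
{{{{}}}}S => {{{{}}}}SS   [S -> S S]
{{{{}}}}SS => {{{{}}}}{}S   [S -> { }]
{{{{}}}}{}S => {{{{}}}}{}{}   [S -> { }]

S=>SS=>{S}S=>{{S}}S=>{{{S}}}S=>{{{{}}}}S=>{{{{}}}}SS=>{{{{}}}}{}S=>{{{{}}}}{}{}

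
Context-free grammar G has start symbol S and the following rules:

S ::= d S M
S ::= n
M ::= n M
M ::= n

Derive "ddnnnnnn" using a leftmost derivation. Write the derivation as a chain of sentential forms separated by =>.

S => dSM   [S ::= d S M]
dSM => ddSMM   [S ::= d S M]
ddSMM => ddnMM   [S ::= n]
ddnMM => ddnnMM   [M ::= n M]
ddnnMM => ddnnnM   [M ::= n]
ddnnnM => ddnnnnM   [M ::= n M]
ddnnnnM => ddnnnnnM   [M ::= n M]
ddnnnnnM => ddnnnnnn   [M ::= n]

S => dSM => ddSMM => ddnMM => ddnnMM => ddnnnM => ddnnnnM => ddnnnnnM => ddnnnnnn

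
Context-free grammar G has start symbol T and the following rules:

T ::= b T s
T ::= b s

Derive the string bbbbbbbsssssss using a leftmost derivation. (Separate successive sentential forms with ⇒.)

T ⇒ bTs ⇒ bbTss ⇒ bbbTsss ⇒ bbbbTssss ⇒ bbbbbTsssss ⇒ bbbbbbTssssss ⇒ bbbbbbbsssssss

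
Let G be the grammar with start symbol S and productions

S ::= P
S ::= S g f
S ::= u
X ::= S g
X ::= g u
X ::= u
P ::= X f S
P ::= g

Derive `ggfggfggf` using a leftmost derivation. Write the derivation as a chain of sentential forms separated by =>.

S => P => XfS => SgfS => PgfS => ggfS => ggfP => ggfXfS => ggfSgfS => ggfPgfS => ggfggfS => ggfggfSgf => ggfggfPgf => ggfggfggf

S => P   [S ::= P]
P => XfS   [P ::= X f S]
XfS => SgfS   [X ::= S g]
SgfS => PgfS   [S ::= P]
PgfS => ggfS   [P ::= g]
ggfS => ggfP   [S ::= P]
ggfP => ggfXfS   [P ::= X f S]
ggfXfS => ggfSgfS   [X ::= S g]
ggfSgfS => ggfPgfS   [S ::= P]
ggfPgfS => ggfggfS   [P ::= g]
ggfggfS => ggfggfSgf   [S ::= S g f]
ggfggfSgf => ggfggfPgf   [S ::= P]
ggfggfPgf => ggfggfggf   [P ::= g]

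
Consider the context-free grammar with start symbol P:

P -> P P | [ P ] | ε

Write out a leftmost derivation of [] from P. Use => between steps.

P => PP => PPP => [P]PP => []PP => []P => []

P => PP   [P -> P P]
PP => PPP   [P -> P P]
PPP => [P]PP   [P -> [ P ]]
[P]PP => []PP   [P -> ε]
[]PP => []P   [P -> ε]
[]P => []   [P -> ε]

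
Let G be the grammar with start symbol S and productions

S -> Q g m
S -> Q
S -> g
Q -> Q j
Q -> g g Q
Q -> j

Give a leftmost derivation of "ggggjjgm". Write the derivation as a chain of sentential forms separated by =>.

S => Qgm => ggQgm => ggggQgm => ggggQjgm => ggggjjgm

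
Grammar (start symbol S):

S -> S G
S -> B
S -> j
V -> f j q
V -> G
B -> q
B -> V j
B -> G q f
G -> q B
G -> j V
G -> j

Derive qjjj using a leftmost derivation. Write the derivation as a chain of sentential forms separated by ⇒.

S ⇒ B   [S -> B]
B ⇒ Vj   [B -> V j]
Vj ⇒ Gj   [V -> G]
Gj ⇒ qBj   [G -> q B]
qBj ⇒ qVjj   [B -> V j]
qVjj ⇒ qGjj   [V -> G]
qGjj ⇒ qjjj   [G -> j]

S ⇒ B ⇒ Vj ⇒ Gj ⇒ qBj ⇒ qVjj ⇒ qGjj ⇒ qjjj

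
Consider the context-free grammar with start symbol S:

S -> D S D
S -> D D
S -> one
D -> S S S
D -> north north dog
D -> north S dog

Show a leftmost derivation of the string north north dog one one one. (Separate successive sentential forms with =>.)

S => D D => north north dog D => north north dog S S S => north north dog one S S => north north dog one one S => north north dog one one one

S => D D   [S -> D D]
D D => north north dog D   [D -> north north dog]
north north dog D => north north dog S S S   [D -> S S S]
north north dog S S S => north north dog one S S   [S -> one]
north north dog one S S => north north dog one one S   [S -> one]
north north dog one one S => north north dog one one one   [S -> one]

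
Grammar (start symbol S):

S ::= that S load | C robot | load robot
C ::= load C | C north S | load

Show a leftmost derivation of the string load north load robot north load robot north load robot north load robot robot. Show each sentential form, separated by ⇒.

S ⇒ C robot ⇒ C north S robot ⇒ C north S north S robot ⇒ C north S north S north S robot ⇒ C north S north S north S north S robot ⇒ load north S north S north S north S robot ⇒ load north load robot north S north S north S robot ⇒ load north load robot north load robot north S north S robot ⇒ load north load robot north load robot north load robot north S robot ⇒ load north load robot north load robot north load robot north load robot robot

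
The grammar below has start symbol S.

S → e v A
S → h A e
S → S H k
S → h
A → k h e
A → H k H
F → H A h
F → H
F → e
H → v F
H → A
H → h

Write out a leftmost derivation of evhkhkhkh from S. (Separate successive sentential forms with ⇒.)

S ⇒ evA ⇒ evHkH ⇒ evhkH ⇒ evhkA ⇒ evhkHkH ⇒ evhkAkH ⇒ evhkHkHkH ⇒ evhkhkHkH ⇒ evhkhkhkH ⇒ evhkhkhkh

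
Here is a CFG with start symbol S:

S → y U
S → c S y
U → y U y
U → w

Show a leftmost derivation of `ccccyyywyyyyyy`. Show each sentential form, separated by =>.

S => cSy   [S → c S y]
cSy => ccSyy   [S → c S y]
ccSyy => cccSyyy   [S → c S y]
cccSyyy => ccccSyyyy   [S → c S y]
ccccSyyyy => ccccyUyyyy   [S → y U]
ccccyUyyyy => ccccyyUyyyyy   [U → y U y]
ccccyyUyyyyy => ccccyyyUyyyyyy   [U → y U y]
ccccyyyUyyyyyy => ccccyyywyyyyyy   [U → w]

S => cSy => ccSyy => cccSyyy => ccccSyyyy => ccccyUyyyy => ccccyyUyyyyy => ccccyyyUyyyyyy => ccccyyywyyyyyy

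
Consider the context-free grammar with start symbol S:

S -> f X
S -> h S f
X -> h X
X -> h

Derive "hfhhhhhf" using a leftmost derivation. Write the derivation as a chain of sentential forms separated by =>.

S=>hSf=>hfXf=>hfhXf=>hfhhXf=>hfhhhXf=>hfhhhhXf=>hfhhhhhf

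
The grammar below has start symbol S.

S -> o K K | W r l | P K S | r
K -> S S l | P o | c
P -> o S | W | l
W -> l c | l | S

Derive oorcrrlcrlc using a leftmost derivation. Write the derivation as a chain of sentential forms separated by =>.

S => oKK => oSSlK => ooKKSlK => ooSSlKSlK => ooPKSSlKSlK => ooWKSSlKSlK => ooSKSSlKSlK => oorKSSlKSlK => oorcSSlKSlK => oorcrSlKSlK => oorcrrlKSlK => oorcrrlcSlK => oorcrrlcrlK => oorcrrlcrlc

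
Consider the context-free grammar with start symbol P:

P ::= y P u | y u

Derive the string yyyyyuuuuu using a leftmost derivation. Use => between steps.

P => yPu => yyPuu => yyyPuuu => yyyyPuuuu => yyyyyuuuuu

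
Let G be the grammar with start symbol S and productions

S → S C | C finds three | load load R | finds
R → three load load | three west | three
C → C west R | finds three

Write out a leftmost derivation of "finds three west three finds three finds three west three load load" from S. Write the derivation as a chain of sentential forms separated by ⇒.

S ⇒ S C   [S → S C]
S C ⇒ C finds three C   [S → C finds three]
C finds three C ⇒ C west R finds three C   [C → C west R]
C west R finds three C ⇒ finds three west R finds three C   [C → finds three]
finds three west R finds three C ⇒ finds three west three finds three C   [R → three]
finds three west three finds three C ⇒ finds three west three finds three C west R   [C → C west R]
finds three west three finds three C west R ⇒ finds three west three finds three finds three west R   [C → finds three]
finds three west three finds three finds three west R ⇒ finds three west three finds three finds three west three load load   [R → three load load]

S ⇒ S C ⇒ C finds three C ⇒ C west R finds three C ⇒ finds three west R finds three C ⇒ finds three west three finds three C ⇒ finds three west three finds three C west R ⇒ finds three west three finds three finds three west R ⇒ finds three west three finds three finds three west three load load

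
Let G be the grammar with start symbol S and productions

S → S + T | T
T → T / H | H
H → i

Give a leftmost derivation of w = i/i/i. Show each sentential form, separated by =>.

S => T => T/H => T/H/H => H/H/H => i/H/H => i/i/H => i/i/i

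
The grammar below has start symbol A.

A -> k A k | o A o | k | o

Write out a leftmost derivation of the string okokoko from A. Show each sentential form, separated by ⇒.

A ⇒ oAo   [A -> o A o]
oAo ⇒ okAko   [A -> k A k]
okAko ⇒ okoAoko   [A -> o A o]
okoAoko ⇒ okokoko   [A -> k]

A ⇒ oAo ⇒ okAko ⇒ okoAoko ⇒ okokoko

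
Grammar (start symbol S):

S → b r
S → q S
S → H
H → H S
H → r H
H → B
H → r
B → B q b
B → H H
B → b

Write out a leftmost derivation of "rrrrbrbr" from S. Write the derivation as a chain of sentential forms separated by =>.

S => H   [S → H]
H => rH   [H → r H]
rH => rrH   [H → r H]
rrH => rrB   [H → B]
rrB => rrHH   [B → H H]
rrHH => rrrH   [H → r]
rrrH => rrrHS   [H → H S]
rrrHS => rrrrHS   [H → r H]
rrrrHS => rrrrBS   [H → B]
rrrrBS => rrrrbS   [B → b]
rrrrbS => rrrrbH   [S → H]
rrrrbH => rrrrbHS   [H → H S]
rrrrbHS => rrrrbrS   [H → r]
rrrrbrS => rrrrbrbr   [S → b r]

S => H => rH => rrH => rrB => rrHH => rrrH => rrrHS => rrrrHS => rrrrBS => rrrrbS => rrrrbH => rrrrbHS => rrrrbrS => rrrrbrbr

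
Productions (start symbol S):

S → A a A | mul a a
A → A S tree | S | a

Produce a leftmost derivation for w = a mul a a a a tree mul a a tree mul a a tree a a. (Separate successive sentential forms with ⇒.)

S ⇒ A a A ⇒ A S tree a A ⇒ A S tree S tree a A ⇒ A S tree S tree S tree a A ⇒ a S tree S tree S tree a A ⇒ a A a A tree S tree S tree a A ⇒ a S a A tree S tree S tree a A ⇒ a mul a a a A tree S tree S tree a A ⇒ a mul a a a a tree S tree S tree a A ⇒ a mul a a a a tree mul a a tree S tree a A ⇒ a mul a a a a tree mul a a tree mul a a tree a A ⇒ a mul a a a a tree mul a a tree mul a a tree a a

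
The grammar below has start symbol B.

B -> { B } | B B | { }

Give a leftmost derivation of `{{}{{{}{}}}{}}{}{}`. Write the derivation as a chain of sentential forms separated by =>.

B => BB => BBB => {B}BB => {BB}BB => {{}B}BB => {{}BB}BB => {{}{B}B}BB => {{}{{B}}B}BB => {{}{{BB}}B}BB => {{}{{{}B}}B}BB => {{}{{{}{}}}B}BB => {{}{{{}{}}}{}}BB => {{}{{{}{}}}{}}{}B => {{}{{{}{}}}{}}{}{}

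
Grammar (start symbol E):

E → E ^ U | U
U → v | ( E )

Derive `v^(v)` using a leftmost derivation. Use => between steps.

E=>E^U=>U^U=>v^U=>v^(E)=>v^(U)=>v^(v)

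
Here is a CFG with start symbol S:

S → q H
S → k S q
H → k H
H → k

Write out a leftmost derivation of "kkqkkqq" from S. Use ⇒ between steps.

S⇒kSq⇒kkSqq⇒kkqHqq⇒kkqkHqq⇒kkqkkqq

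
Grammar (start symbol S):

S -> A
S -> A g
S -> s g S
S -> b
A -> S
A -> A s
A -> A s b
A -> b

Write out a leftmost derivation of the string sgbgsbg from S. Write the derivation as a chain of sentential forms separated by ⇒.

S ⇒ Ag   [S -> A g]
Ag ⇒ Asbg   [A -> A s b]
Asbg ⇒ Ssbg   [A -> S]
Ssbg ⇒ Agsbg   [S -> A g]
Agsbg ⇒ Sgsbg   [A -> S]
Sgsbg ⇒ sgSgsbg   [S -> s g S]
sgSgsbg ⇒ sgbgsbg   [S -> b]

S⇒Ag⇒Asbg⇒Ssbg⇒Agsbg⇒Sgsbg⇒sgSgsbg⇒sgbgsbg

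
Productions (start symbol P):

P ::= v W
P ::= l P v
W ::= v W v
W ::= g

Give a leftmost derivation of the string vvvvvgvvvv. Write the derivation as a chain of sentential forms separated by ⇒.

P⇒vW⇒vvWv⇒vvvWvv⇒vvvvWvvv⇒vvvvvWvvvv⇒vvvvvgvvvv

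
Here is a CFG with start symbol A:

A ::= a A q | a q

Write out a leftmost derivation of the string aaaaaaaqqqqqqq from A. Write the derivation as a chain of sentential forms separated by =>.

A=>aAq=>aaAqq=>aaaAqqq=>aaaaAqqqq=>aaaaaAqqqqq=>aaaaaaAqqqqqq=>aaaaaaaqqqqqqq

A => aAq   [A ::= a A q]
aAq => aaAqq   [A ::= a A q]
aaAqq => aaaAqqq   [A ::= a A q]
aaaAqqq => aaaaAqqqq   [A ::= a A q]
aaaaAqqqq => aaaaaAqqqqq   [A ::= a A q]
aaaaaAqqqqq => aaaaaaAqqqqqq   [A ::= a A q]
aaaaaaAqqqqqq => aaaaaaaqqqqqqq   [A ::= a q]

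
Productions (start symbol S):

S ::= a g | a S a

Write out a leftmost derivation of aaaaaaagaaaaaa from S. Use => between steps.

S => aSa => aaSaa => aaaSaaa => aaaaSaaaa => aaaaaSaaaaa => aaaaaaSaaaaaa => aaaaaaagaaaaaa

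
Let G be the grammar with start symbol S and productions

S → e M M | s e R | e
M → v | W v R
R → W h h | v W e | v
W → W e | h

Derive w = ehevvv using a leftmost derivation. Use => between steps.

S => eMM => eWvRM => eWevRM => ehevRM => ehevvM => ehevvv

S => eMM   [S → e M M]
eMM => eWvRM   [M → W v R]
eWvRM => eWevRM   [W → W e]
eWevRM => ehevRM   [W → h]
ehevRM => ehevvM   [R → v]
ehevvM => ehevvv   [M → v]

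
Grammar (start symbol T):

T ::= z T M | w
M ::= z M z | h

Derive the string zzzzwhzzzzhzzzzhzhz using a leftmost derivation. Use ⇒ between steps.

T ⇒ zTM ⇒ zzTMM ⇒ zzzTMMM ⇒ zzzzTMMMM ⇒ zzzzwMMMM ⇒ zzzzwhMMM ⇒ zzzzwhzMzMM ⇒ zzzzwhzzMzzMM ⇒ zzzzwhzzzMzzzMM ⇒ zzzzwhzzzzMzzzzMM ⇒ zzzzwhzzzzhzzzzMM ⇒ zzzzwhzzzzhzzzzhM ⇒ zzzzwhzzzzhzzzzhzMz ⇒ zzzzwhzzzzhzzzzhzhz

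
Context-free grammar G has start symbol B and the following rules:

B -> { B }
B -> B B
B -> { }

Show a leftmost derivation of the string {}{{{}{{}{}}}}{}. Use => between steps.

B=>BB=>{}B=>{}BB=>{}{B}B=>{}{{B}}B=>{}{{BB}}B=>{}{{{}B}}B=>{}{{{}{B}}}B=>{}{{{}{BB}}}B=>{}{{{}{{}B}}}B=>{}{{{}{{}{}}}}B=>{}{{{}{{}{}}}}{}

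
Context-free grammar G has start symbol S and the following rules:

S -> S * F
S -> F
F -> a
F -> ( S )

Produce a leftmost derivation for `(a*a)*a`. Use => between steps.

S=>S*F=>F*F=>(S)*F=>(S*F)*F=>(F*F)*F=>(a*F)*F=>(a*a)*F=>(a*a)*a

S => S*F   [S -> S * F]
S*F => F*F   [S -> F]
F*F => (S)*F   [F -> ( S )]
(S)*F => (S*F)*F   [S -> S * F]
(S*F)*F => (F*F)*F   [S -> F]
(F*F)*F => (a*F)*F   [F -> a]
(a*F)*F => (a*a)*F   [F -> a]
(a*a)*F => (a*a)*a   [F -> a]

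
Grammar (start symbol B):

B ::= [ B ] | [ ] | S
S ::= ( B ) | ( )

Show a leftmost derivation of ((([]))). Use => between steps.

B => S   [B ::= S]
S => (B)   [S ::= ( B )]
(B) => (S)   [B ::= S]
(S) => ((B))   [S ::= ( B )]
((B)) => ((S))   [B ::= S]
((S)) => (((B)))   [S ::= ( B )]
(((B))) => ((([])))   [B ::= [ ]]

B => S => (B) => (S) => ((B)) => ((S)) => (((B))) => ((([])))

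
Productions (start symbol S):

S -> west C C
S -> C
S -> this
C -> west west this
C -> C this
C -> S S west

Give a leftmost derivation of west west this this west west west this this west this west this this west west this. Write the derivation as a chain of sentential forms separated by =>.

S => west C C => west C this C => west C this this C => west S S west this this C => west C S west this this C => west S S west S west this this C => west west C C S west S west this this C => west west S S west C S west S west this this C => west west this S west C S west S west this this C => west west this this west C S west S west this this C => west west this this west west west this S west S west this this C => west west this this west west west this this west S west this this C => west west this this west west west this this west this west this this C => west west this this west west west this this west this west this this west west this

S => west C C   [S -> west C C]
west C C => west C this C   [C -> C this]
west C this C => west C this this C   [C -> C this]
west C this this C => west S S west this this C   [C -> S S west]
west S S west this this C => west C S west this this C   [S -> C]
west C S west this this C => west S S west S west this this C   [C -> S S west]
west S S west S west this this C => west west C C S west S west this this C   [S -> west C C]
west west C C S west S west this this C => west west S S west C S west S west this this C   [C -> S S west]
west west S S west C S west S west this this C => west west this S west C S west S west this this C   [S -> this]
west west this S west C S west S west this this C => west west this this west C S west S west this this C   [S -> this]
west west this this west C S west S west this this C => west west this this west west west this S west S west this this C   [C -> west west this]
west west this this west west west this S west S west this this C => west west this this west west west this this west S west this this C   [S -> this]
west west this this west west west this this west S west this this C => west west this this west west west this this west this west this this C   [S -> this]
west west this this west west west this this west this west this this C => west west this this west west west this this west this west this this west west this   [C -> west west this]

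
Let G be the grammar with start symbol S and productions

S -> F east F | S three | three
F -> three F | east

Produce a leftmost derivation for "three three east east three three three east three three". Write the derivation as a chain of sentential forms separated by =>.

S => S three   [S -> S three]
S three => S three three   [S -> S three]
S three three => F east F three three   [S -> F east F]
F east F three three => three F east F three three   [F -> three F]
three F east F three three => three three F east F three three   [F -> three F]
three three F east F three three => three three east east F three three   [F -> east]
three three east east F three three => three three east east three F three three   [F -> three F]
three three east east three F three three => three three east east three three F three three   [F -> three F]
three three east east three three F three three => three three east east three three three F three three   [F -> three F]
three three east east three three three F three three => three three east east three three three east three three   [F -> east]

S => S three => S three three => F east F three three => three F east F three three => three three F east F three three => three three east east F three three => three three east east three F three three => three three east east three three F three three => three three east east three three three F three three => three three east east three three three east three three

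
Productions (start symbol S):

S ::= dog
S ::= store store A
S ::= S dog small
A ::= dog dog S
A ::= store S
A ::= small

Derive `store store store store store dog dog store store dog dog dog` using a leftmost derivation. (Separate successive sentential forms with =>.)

S => store store A => store store store S => store store store store store A => store store store store store dog dog S => store store store store store dog dog store store A => store store store store store dog dog store store dog dog S => store store store store store dog dog store store dog dog dog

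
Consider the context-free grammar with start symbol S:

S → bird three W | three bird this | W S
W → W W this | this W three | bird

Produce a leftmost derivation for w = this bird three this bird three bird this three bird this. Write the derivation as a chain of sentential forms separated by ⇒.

S ⇒ W S   [S → W S]
W S ⇒ this W three S   [W → this W three]
this W three S ⇒ this bird three S   [W → bird]
this bird three S ⇒ this bird three W S   [S → W S]
this bird three W S ⇒ this bird three W W this S   [W → W W this]
this bird three W W this S ⇒ this bird three this W three W this S   [W → this W three]
this bird three this W three W this S ⇒ this bird three this bird three W this S   [W → bird]
this bird three this bird three W this S ⇒ this bird three this bird three bird this S   [W → bird]
this bird three this bird three bird this S ⇒ this bird three this bird three bird this three bird this   [S → three bird this]

S ⇒ W S ⇒ this W three S ⇒ this bird three S ⇒ this bird three W S ⇒ this bird three W W this S ⇒ this bird three this W three W this S ⇒ this bird three this bird three W this S ⇒ this bird three this bird three bird this S ⇒ this bird three this bird three bird this three bird this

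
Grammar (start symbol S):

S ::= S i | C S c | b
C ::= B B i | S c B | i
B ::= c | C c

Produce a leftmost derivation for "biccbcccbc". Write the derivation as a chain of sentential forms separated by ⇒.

S ⇒ CSc ⇒ ScBSc ⇒ CSccBSc ⇒ ScBSccBSc ⇒ SicBSccBSc ⇒ bicBSccBSc ⇒ biccSccBSc ⇒ biccbccBSc ⇒ biccbcccSc ⇒ biccbcccbc

S ⇒ CSc   [S ::= C S c]
CSc ⇒ ScBSc   [C ::= S c B]
ScBSc ⇒ CSccBSc   [S ::= C S c]
CSccBSc ⇒ ScBSccBSc   [C ::= S c B]
ScBSccBSc ⇒ SicBSccBSc   [S ::= S i]
SicBSccBSc ⇒ bicBSccBSc   [S ::= b]
bicBSccBSc ⇒ biccSccBSc   [B ::= c]
biccSccBSc ⇒ biccbccBSc   [S ::= b]
biccbccBSc ⇒ biccbcccSc   [B ::= c]
biccbcccSc ⇒ biccbcccbc   [S ::= b]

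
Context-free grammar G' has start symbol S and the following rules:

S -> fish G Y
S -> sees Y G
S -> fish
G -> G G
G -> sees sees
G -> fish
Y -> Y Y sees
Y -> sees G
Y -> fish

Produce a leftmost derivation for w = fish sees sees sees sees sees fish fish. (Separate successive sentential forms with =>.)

S => fish G Y => fish sees sees Y => fish sees sees sees G => fish sees sees sees G G => fish sees sees sees sees sees G => fish sees sees sees sees sees G G => fish sees sees sees sees sees fish G => fish sees sees sees sees sees fish fish

S => fish G Y   [S -> fish G Y]
fish G Y => fish sees sees Y   [G -> sees sees]
fish sees sees Y => fish sees sees sees G   [Y -> sees G]
fish sees sees sees G => fish sees sees sees G G   [G -> G G]
fish sees sees sees G G => fish sees sees sees sees sees G   [G -> sees sees]
fish sees sees sees sees sees G => fish sees sees sees sees sees G G   [G -> G G]
fish sees sees sees sees sees G G => fish sees sees sees sees sees fish G   [G -> fish]
fish sees sees sees sees sees fish G => fish sees sees sees sees sees fish fish   [G -> fish]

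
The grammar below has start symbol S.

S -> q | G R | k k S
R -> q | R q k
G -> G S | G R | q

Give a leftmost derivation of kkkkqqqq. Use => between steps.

S=>kkS=>kkkkS=>kkkkGR=>kkkkGSR=>kkkkGRSR=>kkkkqRSR=>kkkkqqSR=>kkkkqqqR=>kkkkqqqq

S => kkS   [S -> k k S]
kkS => kkkkS   [S -> k k S]
kkkkS => kkkkGR   [S -> G R]
kkkkGR => kkkkGSR   [G -> G S]
kkkkGSR => kkkkGRSR   [G -> G R]
kkkkGRSR => kkkkqRSR   [G -> q]
kkkkqRSR => kkkkqqSR   [R -> q]
kkkkqqSR => kkkkqqqR   [S -> q]
kkkkqqqR => kkkkqqqq   [R -> q]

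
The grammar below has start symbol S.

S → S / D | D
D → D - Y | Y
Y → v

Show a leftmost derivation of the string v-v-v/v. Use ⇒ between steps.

S ⇒ S/D ⇒ D/D ⇒ D-Y/D ⇒ D-Y-Y/D ⇒ Y-Y-Y/D ⇒ v-Y-Y/D ⇒ v-v-Y/D ⇒ v-v-v/D ⇒ v-v-v/Y ⇒ v-v-v/v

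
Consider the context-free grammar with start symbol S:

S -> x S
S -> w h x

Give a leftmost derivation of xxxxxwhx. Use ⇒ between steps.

S ⇒ xS   [S -> x S]
xS ⇒ xxS   [S -> x S]
xxS ⇒ xxxS   [S -> x S]
xxxS ⇒ xxxxS   [S -> x S]
xxxxS ⇒ xxxxxS   [S -> x S]
xxxxxS ⇒ xxxxxwhx   [S -> w h x]

S ⇒ xS ⇒ xxS ⇒ xxxS ⇒ xxxxS ⇒ xxxxxS ⇒ xxxxxwhx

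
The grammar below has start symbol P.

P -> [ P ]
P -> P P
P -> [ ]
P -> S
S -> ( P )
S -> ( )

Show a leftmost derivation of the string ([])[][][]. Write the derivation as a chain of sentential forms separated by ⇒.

P ⇒ PP ⇒ PPP ⇒ PPPP ⇒ SPPP ⇒ (P)PPP ⇒ ([])PPP ⇒ ([])[]PP ⇒ ([])[][]P ⇒ ([])[][][]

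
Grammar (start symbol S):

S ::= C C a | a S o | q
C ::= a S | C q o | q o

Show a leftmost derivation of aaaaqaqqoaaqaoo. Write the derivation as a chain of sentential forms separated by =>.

S=>aSo=>aaSoo=>aaCCaoo=>aaaSCaoo=>aaaCCaCaoo=>aaaaSCaCaoo=>aaaaqCaCaoo=>aaaaqCqoaCaoo=>aaaaqaSqoaCaoo=>aaaaqaqqoaCaoo=>aaaaqaqqoaaSaoo=>aaaaqaqqoaaqaoo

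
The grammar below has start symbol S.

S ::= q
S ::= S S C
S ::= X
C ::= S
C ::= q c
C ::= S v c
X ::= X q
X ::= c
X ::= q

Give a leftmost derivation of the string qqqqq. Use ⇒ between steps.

S ⇒ X ⇒ Xq ⇒ Xqq ⇒ Xqqq ⇒ Xqqqq ⇒ qqqqq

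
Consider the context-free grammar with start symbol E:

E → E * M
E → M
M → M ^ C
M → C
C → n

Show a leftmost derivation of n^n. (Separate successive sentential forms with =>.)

E=>M=>M^C=>C^C=>n^C=>n^n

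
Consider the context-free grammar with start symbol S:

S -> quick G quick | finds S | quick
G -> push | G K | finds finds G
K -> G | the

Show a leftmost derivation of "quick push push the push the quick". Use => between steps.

S => quick G quick => quick G K quick => quick G K K quick => quick G K K K quick => quick push K K K quick => quick push G K K quick => quick push G K K K quick => quick push push K K K quick => quick push push the K K quick => quick push push the G K quick => quick push push the push K quick => quick push push the push the quick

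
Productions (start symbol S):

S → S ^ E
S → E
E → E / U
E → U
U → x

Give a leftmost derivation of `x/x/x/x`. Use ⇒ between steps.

S ⇒ E ⇒ E/U ⇒ E/U/U ⇒ E/U/U/U ⇒ U/U/U/U ⇒ x/U/U/U ⇒ x/x/U/U ⇒ x/x/x/U ⇒ x/x/x/x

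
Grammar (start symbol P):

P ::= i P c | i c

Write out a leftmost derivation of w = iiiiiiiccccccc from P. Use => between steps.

P => iPc => iiPcc => iiiPccc => iiiiPcccc => iiiiiPccccc => iiiiiiPcccccc => iiiiiiiccccccc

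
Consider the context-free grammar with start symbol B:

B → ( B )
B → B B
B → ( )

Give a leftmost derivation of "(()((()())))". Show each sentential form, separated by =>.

B => (B)   [B → ( B )]
(B) => (BB)   [B → B B]
(BB) => (()B)   [B → ( )]
(()B) => (()(B))   [B → ( B )]
(()(B)) => (()((B)))   [B → ( B )]
(()((B))) => (()((BB)))   [B → B B]
(()((BB))) => (()((()B)))   [B → ( )]
(()((()B))) => (()((()())))   [B → ( )]

B => (B) => (BB) => (()B) => (()(B)) => (()((B))) => (()((BB))) => (()((()B))) => (()((()())))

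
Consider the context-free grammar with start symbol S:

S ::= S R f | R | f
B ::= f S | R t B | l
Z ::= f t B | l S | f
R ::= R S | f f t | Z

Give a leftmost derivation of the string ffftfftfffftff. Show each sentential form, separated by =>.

S => SRf   [S ::= S R f]
SRf => fRf   [S ::= f]
fRf => fRSf   [R ::= R S]
fRSf => ffftSf   [R ::= f f t]
ffftSf => ffftSRff   [S ::= S R f]
ffftSRff => ffftRRff   [S ::= R]
ffftRRff => ffftRSRff   [R ::= R S]
ffftRSRff => ffftRSSRff   [R ::= R S]
ffftRSSRff => ffftfftSSRff   [R ::= f f t]
ffftfftSSRff => ffftfftfSRff   [S ::= f]
ffftfftfSRff => ffftfftffRff   [S ::= f]
ffftfftffRff => ffftfftfffftff   [R ::= f f t]

S => SRf => fRf => fRSf => ffftSf => ffftSRff => ffftRRff => ffftRSRff => ffftRSSRff => ffftfftSSRff => ffftfftfSRff => ffftfftffRff => ffftfftfffftff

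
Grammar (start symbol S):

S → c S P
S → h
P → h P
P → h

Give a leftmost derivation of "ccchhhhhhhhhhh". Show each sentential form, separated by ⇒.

S ⇒ cSP   [S → c S P]
cSP ⇒ ccSPP   [S → c S P]
ccSPP ⇒ cccSPPP   [S → c S P]
cccSPPP ⇒ ccchPPP   [S → h]
ccchPPP ⇒ ccchhPPP   [P → h P]
ccchhPPP ⇒ ccchhhPPP   [P → h P]
ccchhhPPP ⇒ ccchhhhPP   [P → h]
ccchhhhPP ⇒ ccchhhhhPP   [P → h P]
ccchhhhhPP ⇒ ccchhhhhhPP   [P → h P]
ccchhhhhhPP ⇒ ccchhhhhhhPP   [P → h P]
ccchhhhhhhPP ⇒ ccchhhhhhhhPP   [P → h P]
ccchhhhhhhhPP ⇒ ccchhhhhhhhhPP   [P → h P]
ccchhhhhhhhhPP ⇒ ccchhhhhhhhhhP   [P → h]
ccchhhhhhhhhhP ⇒ ccchhhhhhhhhhh   [P → h]

S⇒cSP⇒ccSPP⇒cccSPPP⇒ccchPPP⇒ccchhPPP⇒ccchhhPPP⇒ccchhhhPP⇒ccchhhhhPP⇒ccchhhhhhPP⇒ccchhhhhhhPP⇒ccchhhhhhhhPP⇒ccchhhhhhhhhPP⇒ccchhhhhhhhhhP⇒ccchhhhhhhhhhh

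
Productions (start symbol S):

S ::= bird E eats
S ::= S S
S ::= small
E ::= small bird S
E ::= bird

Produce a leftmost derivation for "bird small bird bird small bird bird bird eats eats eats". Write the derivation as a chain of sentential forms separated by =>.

S => bird E eats => bird small bird S eats => bird small bird bird E eats eats => bird small bird bird small bird S eats eats => bird small bird bird small bird bird E eats eats eats => bird small bird bird small bird bird bird eats eats eats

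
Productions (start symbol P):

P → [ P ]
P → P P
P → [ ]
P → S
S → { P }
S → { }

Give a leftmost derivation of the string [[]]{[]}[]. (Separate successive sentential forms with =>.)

P => PP   [P → P P]
PP => [P]P   [P → [ P ]]
[P]P => [[]]P   [P → [ ]]
[[]]P => [[]]PP   [P → P P]
[[]]PP => [[]]SP   [P → S]
[[]]SP => [[]]{P}P   [S → { P }]
[[]]{P}P => [[]]{[]}P   [P → [ ]]
[[]]{[]}P => [[]]{[]}[]   [P → [ ]]

P=>PP=>[P]P=>[[]]P=>[[]]PP=>[[]]SP=>[[]]{P}P=>[[]]{[]}P=>[[]]{[]}[]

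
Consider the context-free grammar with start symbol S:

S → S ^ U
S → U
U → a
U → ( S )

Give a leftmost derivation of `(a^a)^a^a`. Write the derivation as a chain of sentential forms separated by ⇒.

S⇒S^U⇒S^U^U⇒U^U^U⇒(S)^U^U⇒(S^U)^U^U⇒(U^U)^U^U⇒(a^U)^U^U⇒(a^a)^U^U⇒(a^a)^a^U⇒(a^a)^a^a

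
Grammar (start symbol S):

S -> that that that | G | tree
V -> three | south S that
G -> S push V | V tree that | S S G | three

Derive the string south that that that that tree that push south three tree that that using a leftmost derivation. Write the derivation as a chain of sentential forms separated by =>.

S => G   [S -> G]
G => S push V   [G -> S push V]
S push V => G push V   [S -> G]
G push V => V tree that push V   [G -> V tree that]
V tree that push V => south S that tree that push V   [V -> south S that]
south S that tree that push V => south that that that that tree that push V   [S -> that that that]
south that that that that tree that push V => south that that that that tree that push south S that   [V -> south S that]
south that that that that tree that push south S that => south that that that that tree that push south G that   [S -> G]
south that that that that tree that push south G that => south that that that that tree that push south V tree that that   [G -> V tree that]
south that that that that tree that push south V tree that that => south that that that that tree that push south three tree that that   [V -> three]

S => G => S push V => G push V => V tree that push V => south S that tree that push V => south that that that that tree that push V => south that that that that tree that push south S that => south that that that that tree that push south G that => south that that that that tree that push south V tree that that => south that that that that tree that push south three tree that that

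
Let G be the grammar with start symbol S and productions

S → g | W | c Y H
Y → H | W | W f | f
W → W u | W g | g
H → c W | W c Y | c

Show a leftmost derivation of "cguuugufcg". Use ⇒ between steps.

S⇒cYH⇒cWfH⇒cWufH⇒cWgufH⇒cWugufH⇒cWuugufH⇒cWuuugufH⇒cguuugufH⇒cguuugufcW⇒cguuugufcg

S ⇒ cYH   [S → c Y H]
cYH ⇒ cWfH   [Y → W f]
cWfH ⇒ cWufH   [W → W u]
cWufH ⇒ cWgufH   [W → W g]
cWgufH ⇒ cWugufH   [W → W u]
cWugufH ⇒ cWuugufH   [W → W u]
cWuugufH ⇒ cWuuugufH   [W → W u]
cWuuugufH ⇒ cguuugufH   [W → g]
cguuugufH ⇒ cguuugufcW   [H → c W]
cguuugufcW ⇒ cguuugufcg   [W → g]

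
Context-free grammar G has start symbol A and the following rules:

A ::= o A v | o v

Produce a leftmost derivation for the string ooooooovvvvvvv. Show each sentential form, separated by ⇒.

A⇒oAv⇒ooAvv⇒oooAvvv⇒ooooAvvvv⇒oooooAvvvvv⇒ooooooAvvvvvv⇒ooooooovvvvvvv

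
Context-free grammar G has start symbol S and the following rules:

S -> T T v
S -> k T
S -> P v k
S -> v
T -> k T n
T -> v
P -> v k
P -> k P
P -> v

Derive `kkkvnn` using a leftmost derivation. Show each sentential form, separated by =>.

S => kT => kkTn => kkkTnn => kkkvnn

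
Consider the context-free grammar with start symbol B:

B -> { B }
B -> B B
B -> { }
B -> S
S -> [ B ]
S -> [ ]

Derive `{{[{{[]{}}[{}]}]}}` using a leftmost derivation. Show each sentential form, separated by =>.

B => {B} => {{B}} => {{S}} => {{[B]}} => {{[{B}]}} => {{[{BB}]}} => {{[{{B}B}]}} => {{[{{BB}B}]}} => {{[{{SB}B}]}} => {{[{{[]B}B}]}} => {{[{{[]{}}B}]}} => {{[{{[]{}}S}]}} => {{[{{[]{}}[B]}]}} => {{[{{[]{}}[{}]}]}}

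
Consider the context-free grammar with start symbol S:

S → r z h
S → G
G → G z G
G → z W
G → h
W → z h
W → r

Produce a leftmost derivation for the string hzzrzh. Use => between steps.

S => G   [S → G]
G => GzG   [G → G z G]
GzG => GzGzG   [G → G z G]
GzGzG => hzGzG   [G → h]
hzGzG => hzzWzG   [G → z W]
hzzWzG => hzzrzG   [W → r]
hzzrzG => hzzrzh   [G → h]

S => G => GzG => GzGzG => hzGzG => hzzWzG => hzzrzG => hzzrzh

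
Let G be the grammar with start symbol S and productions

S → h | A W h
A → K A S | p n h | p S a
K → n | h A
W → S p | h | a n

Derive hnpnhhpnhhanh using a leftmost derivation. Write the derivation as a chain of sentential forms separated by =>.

S => AWh => KASWh => hAASWh => hKASASWh => hnASASWh => hnpnhSASWh => hnpnhhASWh => hnpnhhpnhSWh => hnpnhhpnhhWh => hnpnhhpnhhanh

S => AWh   [S → A W h]
AWh => KASWh   [A → K A S]
KASWh => hAASWh   [K → h A]
hAASWh => hKASASWh   [A → K A S]
hKASASWh => hnASASWh   [K → n]
hnASASWh => hnpnhSASWh   [A → p n h]
hnpnhSASWh => hnpnhhASWh   [S → h]
hnpnhhASWh => hnpnhhpnhSWh   [A → p n h]
hnpnhhpnhSWh => hnpnhhpnhhWh   [S → h]
hnpnhhpnhhWh => hnpnhhpnhhanh   [W → a n]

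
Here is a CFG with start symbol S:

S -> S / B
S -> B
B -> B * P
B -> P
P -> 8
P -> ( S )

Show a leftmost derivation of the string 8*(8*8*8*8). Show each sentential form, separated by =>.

S => B => B*P => P*P => 8*P => 8*(S) => 8*(B) => 8*(B*P) => 8*(B*P*P) => 8*(B*P*P*P) => 8*(P*P*P*P) => 8*(8*P*P*P) => 8*(8*8*P*P) => 8*(8*8*8*P) => 8*(8*8*8*8)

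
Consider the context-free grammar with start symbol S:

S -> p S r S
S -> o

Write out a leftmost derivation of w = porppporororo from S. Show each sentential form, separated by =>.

S => pSrS => porS => porpSrS => porppSrSrS => porpppSrSrSrS => porppporSrSrS => porpppororSrS => porppporororS => porppporororo

S => pSrS   [S -> p S r S]
pSrS => porS   [S -> o]
porS => porpSrS   [S -> p S r S]
porpSrS => porppSrSrS   [S -> p S r S]
porppSrSrS => porpppSrSrSrS   [S -> p S r S]
porpppSrSrSrS => porppporSrSrS   [S -> o]
porppporSrSrS => porpppororSrS   [S -> o]
porpppororSrS => porppporororS   [S -> o]
porppporororS => porppporororo   [S -> o]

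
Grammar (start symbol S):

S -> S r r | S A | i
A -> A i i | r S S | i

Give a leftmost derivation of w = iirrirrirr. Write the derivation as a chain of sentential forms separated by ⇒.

S⇒Srr⇒SArr⇒SrrArr⇒SArrArr⇒SrrArrArr⇒SArrArrArr⇒iArrArrArr⇒iirrArrArr⇒iirrirrArr⇒iirrirrirr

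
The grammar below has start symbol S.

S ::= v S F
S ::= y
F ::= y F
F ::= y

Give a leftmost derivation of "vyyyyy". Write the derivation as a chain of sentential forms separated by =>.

S => vSF => vyF => vyyF => vyyyF => vyyyyF => vyyyyy

S => vSF   [S ::= v S F]
vSF => vyF   [S ::= y]
vyF => vyyF   [F ::= y F]
vyyF => vyyyF   [F ::= y F]
vyyyF => vyyyyF   [F ::= y F]
vyyyyF => vyyyyy   [F ::= y]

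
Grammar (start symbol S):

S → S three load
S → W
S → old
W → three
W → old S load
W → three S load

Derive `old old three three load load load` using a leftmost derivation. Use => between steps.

S => W => old S load => old W load => old old S load load => old old S three load load load => old old W three load load load => old old three three load load load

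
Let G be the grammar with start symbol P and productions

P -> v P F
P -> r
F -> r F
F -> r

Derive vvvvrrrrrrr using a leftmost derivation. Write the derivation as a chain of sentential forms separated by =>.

P=>vPF=>vvPFF=>vvvPFFF=>vvvvPFFFF=>vvvvrFFFF=>vvvvrrFFF=>vvvvrrrFFF=>vvvvrrrrFF=>vvvvrrrrrFF=>vvvvrrrrrrF=>vvvvrrrrrrr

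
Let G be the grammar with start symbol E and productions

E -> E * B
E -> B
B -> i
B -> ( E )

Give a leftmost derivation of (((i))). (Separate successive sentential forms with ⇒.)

E⇒B⇒(E)⇒(B)⇒((E))⇒((B))⇒(((E)))⇒(((B)))⇒(((i)))

E ⇒ B   [E -> B]
B ⇒ (E)   [B -> ( E )]
(E) ⇒ (B)   [E -> B]
(B) ⇒ ((E))   [B -> ( E )]
((E)) ⇒ ((B))   [E -> B]
((B)) ⇒ (((E)))   [B -> ( E )]
(((E))) ⇒ (((B)))   [E -> B]
(((B))) ⇒ (((i)))   [B -> i]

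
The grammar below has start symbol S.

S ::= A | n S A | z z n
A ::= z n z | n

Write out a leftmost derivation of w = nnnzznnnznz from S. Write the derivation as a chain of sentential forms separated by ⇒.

S ⇒ nSA ⇒ nnSAA ⇒ nnnSAAA ⇒ nnnzznAAA ⇒ nnnzznnAA ⇒ nnnzznnnA ⇒ nnnzznnnznz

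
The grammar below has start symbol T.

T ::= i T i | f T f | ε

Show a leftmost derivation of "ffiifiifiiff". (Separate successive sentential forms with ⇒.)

T ⇒ fTf ⇒ ffTff ⇒ ffiTiff ⇒ ffiiTiiff ⇒ ffiifTfiiff ⇒ ffiifiTifiiff ⇒ ffiifiifiiff

T ⇒ fTf   [T ::= f T f]
fTf ⇒ ffTff   [T ::= f T f]
ffTff ⇒ ffiTiff   [T ::= i T i]
ffiTiff ⇒ ffiiTiiff   [T ::= i T i]
ffiiTiiff ⇒ ffiifTfiiff   [T ::= f T f]
ffiifTfiiff ⇒ ffiifiTifiiff   [T ::= i T i]
ffiifiTifiiff ⇒ ffiifiifiiff   [T ::= ε]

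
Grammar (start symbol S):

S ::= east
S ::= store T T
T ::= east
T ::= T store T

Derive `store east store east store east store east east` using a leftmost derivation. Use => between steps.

S => store T T => store T store T T => store east store T T => store east store T store T T => store east store T store T store T T => store east store east store T store T T => store east store east store east store T T => store east store east store east store east T => store east store east store east store east east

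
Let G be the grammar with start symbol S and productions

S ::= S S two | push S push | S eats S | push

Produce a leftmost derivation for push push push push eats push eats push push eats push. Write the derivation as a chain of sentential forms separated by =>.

S => S eats S => push S push eats S => push S eats S push eats S => push S eats S eats S push eats S => push push S push eats S eats S push eats S => push push push push eats S eats S push eats S => push push push push eats push eats S push eats S => push push push push eats push eats push push eats S => push push push push eats push eats push push eats push

S => S eats S   [S ::= S eats S]
S eats S => push S push eats S   [S ::= push S push]
push S push eats S => push S eats S push eats S   [S ::= S eats S]
push S eats S push eats S => push S eats S eats S push eats S   [S ::= S eats S]
push S eats S eats S push eats S => push push S push eats S eats S push eats S   [S ::= push S push]
push push S push eats S eats S push eats S => push push push push eats S eats S push eats S   [S ::= push]
push push push push eats S eats S push eats S => push push push push eats push eats S push eats S   [S ::= push]
push push push push eats push eats S push eats S => push push push push eats push eats push push eats S   [S ::= push]
push push push push eats push eats push push eats S => push push push push eats push eats push push eats push   [S ::= push]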